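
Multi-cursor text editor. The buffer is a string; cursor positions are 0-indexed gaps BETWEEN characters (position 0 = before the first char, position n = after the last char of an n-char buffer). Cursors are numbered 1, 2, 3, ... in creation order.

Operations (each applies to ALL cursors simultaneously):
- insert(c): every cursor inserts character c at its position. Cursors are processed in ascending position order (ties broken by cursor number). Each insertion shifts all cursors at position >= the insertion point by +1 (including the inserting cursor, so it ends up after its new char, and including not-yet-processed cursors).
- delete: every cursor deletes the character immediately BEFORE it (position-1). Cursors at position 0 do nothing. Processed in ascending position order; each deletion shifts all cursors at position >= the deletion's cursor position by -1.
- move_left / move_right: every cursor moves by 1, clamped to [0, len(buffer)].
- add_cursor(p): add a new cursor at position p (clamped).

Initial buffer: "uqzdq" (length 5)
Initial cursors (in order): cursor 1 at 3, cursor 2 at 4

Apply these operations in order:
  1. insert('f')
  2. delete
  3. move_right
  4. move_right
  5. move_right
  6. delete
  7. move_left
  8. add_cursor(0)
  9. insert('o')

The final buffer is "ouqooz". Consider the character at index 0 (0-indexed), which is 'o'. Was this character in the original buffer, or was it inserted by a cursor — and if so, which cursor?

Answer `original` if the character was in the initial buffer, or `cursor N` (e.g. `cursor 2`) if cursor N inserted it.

Answer: cursor 3

Derivation:
After op 1 (insert('f')): buffer="uqzfdfq" (len 7), cursors c1@4 c2@6, authorship ...1.2.
After op 2 (delete): buffer="uqzdq" (len 5), cursors c1@3 c2@4, authorship .....
After op 3 (move_right): buffer="uqzdq" (len 5), cursors c1@4 c2@5, authorship .....
After op 4 (move_right): buffer="uqzdq" (len 5), cursors c1@5 c2@5, authorship .....
After op 5 (move_right): buffer="uqzdq" (len 5), cursors c1@5 c2@5, authorship .....
After op 6 (delete): buffer="uqz" (len 3), cursors c1@3 c2@3, authorship ...
After op 7 (move_left): buffer="uqz" (len 3), cursors c1@2 c2@2, authorship ...
After op 8 (add_cursor(0)): buffer="uqz" (len 3), cursors c3@0 c1@2 c2@2, authorship ...
After op 9 (insert('o')): buffer="ouqooz" (len 6), cursors c3@1 c1@5 c2@5, authorship 3..12.
Authorship (.=original, N=cursor N): 3 . . 1 2 .
Index 0: author = 3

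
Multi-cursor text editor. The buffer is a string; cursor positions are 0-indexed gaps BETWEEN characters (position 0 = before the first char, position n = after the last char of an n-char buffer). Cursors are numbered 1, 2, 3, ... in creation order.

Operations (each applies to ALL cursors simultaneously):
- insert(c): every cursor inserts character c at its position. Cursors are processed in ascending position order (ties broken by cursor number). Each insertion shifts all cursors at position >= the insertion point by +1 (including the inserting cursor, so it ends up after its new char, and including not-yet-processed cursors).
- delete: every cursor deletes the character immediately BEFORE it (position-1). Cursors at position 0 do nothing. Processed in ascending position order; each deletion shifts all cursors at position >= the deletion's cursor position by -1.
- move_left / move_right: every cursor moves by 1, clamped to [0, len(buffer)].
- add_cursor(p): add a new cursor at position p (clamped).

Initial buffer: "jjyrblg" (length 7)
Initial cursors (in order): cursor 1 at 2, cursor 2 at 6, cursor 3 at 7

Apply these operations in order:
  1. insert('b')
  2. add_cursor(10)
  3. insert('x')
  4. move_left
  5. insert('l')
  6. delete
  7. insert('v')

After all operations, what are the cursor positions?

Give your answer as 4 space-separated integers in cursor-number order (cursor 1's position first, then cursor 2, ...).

After op 1 (insert('b')): buffer="jjbyrblbgb" (len 10), cursors c1@3 c2@8 c3@10, authorship ..1....2.3
After op 2 (add_cursor(10)): buffer="jjbyrblbgb" (len 10), cursors c1@3 c2@8 c3@10 c4@10, authorship ..1....2.3
After op 3 (insert('x')): buffer="jjbxyrblbxgbxx" (len 14), cursors c1@4 c2@10 c3@14 c4@14, authorship ..11....22.334
After op 4 (move_left): buffer="jjbxyrblbxgbxx" (len 14), cursors c1@3 c2@9 c3@13 c4@13, authorship ..11....22.334
After op 5 (insert('l')): buffer="jjblxyrblblxgbxllx" (len 18), cursors c1@4 c2@11 c3@17 c4@17, authorship ..111....222.33344
After op 6 (delete): buffer="jjbxyrblbxgbxx" (len 14), cursors c1@3 c2@9 c3@13 c4@13, authorship ..11....22.334
After op 7 (insert('v')): buffer="jjbvxyrblbvxgbxvvx" (len 18), cursors c1@4 c2@11 c3@17 c4@17, authorship ..111....222.33344

Answer: 4 11 17 17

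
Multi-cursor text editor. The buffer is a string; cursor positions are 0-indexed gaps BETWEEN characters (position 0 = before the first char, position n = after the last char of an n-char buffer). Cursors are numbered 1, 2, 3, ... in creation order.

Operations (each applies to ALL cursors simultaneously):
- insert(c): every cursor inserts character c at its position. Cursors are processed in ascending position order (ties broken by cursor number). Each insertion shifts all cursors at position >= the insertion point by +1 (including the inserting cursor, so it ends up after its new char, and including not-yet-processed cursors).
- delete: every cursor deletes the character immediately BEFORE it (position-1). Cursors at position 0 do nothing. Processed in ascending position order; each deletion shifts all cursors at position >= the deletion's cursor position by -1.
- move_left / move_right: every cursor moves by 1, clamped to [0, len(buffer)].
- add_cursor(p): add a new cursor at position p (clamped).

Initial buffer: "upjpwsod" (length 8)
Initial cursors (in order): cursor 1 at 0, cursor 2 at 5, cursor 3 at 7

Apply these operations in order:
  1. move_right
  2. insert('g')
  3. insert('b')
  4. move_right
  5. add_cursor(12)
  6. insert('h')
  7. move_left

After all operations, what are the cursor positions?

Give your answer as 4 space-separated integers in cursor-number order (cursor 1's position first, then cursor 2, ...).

Answer: 4 12 17 14

Derivation:
After op 1 (move_right): buffer="upjpwsod" (len 8), cursors c1@1 c2@6 c3@8, authorship ........
After op 2 (insert('g')): buffer="ugpjpwsgodg" (len 11), cursors c1@2 c2@8 c3@11, authorship .1.....2..3
After op 3 (insert('b')): buffer="ugbpjpwsgbodgb" (len 14), cursors c1@3 c2@10 c3@14, authorship .11.....22..33
After op 4 (move_right): buffer="ugbpjpwsgbodgb" (len 14), cursors c1@4 c2@11 c3@14, authorship .11.....22..33
After op 5 (add_cursor(12)): buffer="ugbpjpwsgbodgb" (len 14), cursors c1@4 c2@11 c4@12 c3@14, authorship .11.....22..33
After op 6 (insert('h')): buffer="ugbphjpwsgbohdhgbh" (len 18), cursors c1@5 c2@13 c4@15 c3@18, authorship .11.1....22.2.4333
After op 7 (move_left): buffer="ugbphjpwsgbohdhgbh" (len 18), cursors c1@4 c2@12 c4@14 c3@17, authorship .11.1....22.2.4333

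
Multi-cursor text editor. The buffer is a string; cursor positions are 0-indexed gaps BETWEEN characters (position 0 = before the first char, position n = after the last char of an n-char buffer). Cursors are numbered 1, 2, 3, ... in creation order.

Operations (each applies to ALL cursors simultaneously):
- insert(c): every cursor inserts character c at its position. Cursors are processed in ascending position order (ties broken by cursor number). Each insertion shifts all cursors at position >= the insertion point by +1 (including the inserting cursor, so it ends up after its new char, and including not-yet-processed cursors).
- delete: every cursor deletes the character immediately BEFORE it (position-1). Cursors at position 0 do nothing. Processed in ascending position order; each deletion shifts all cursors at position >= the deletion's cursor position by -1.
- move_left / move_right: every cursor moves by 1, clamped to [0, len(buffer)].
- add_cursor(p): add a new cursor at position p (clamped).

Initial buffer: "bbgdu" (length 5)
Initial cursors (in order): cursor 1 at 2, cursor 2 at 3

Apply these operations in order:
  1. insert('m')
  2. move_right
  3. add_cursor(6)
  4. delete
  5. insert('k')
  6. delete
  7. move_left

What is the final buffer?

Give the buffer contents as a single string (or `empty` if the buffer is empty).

Answer: bbmu

Derivation:
After op 1 (insert('m')): buffer="bbmgmdu" (len 7), cursors c1@3 c2@5, authorship ..1.2..
After op 2 (move_right): buffer="bbmgmdu" (len 7), cursors c1@4 c2@6, authorship ..1.2..
After op 3 (add_cursor(6)): buffer="bbmgmdu" (len 7), cursors c1@4 c2@6 c3@6, authorship ..1.2..
After op 4 (delete): buffer="bbmu" (len 4), cursors c1@3 c2@3 c3@3, authorship ..1.
After op 5 (insert('k')): buffer="bbmkkku" (len 7), cursors c1@6 c2@6 c3@6, authorship ..1123.
After op 6 (delete): buffer="bbmu" (len 4), cursors c1@3 c2@3 c3@3, authorship ..1.
After op 7 (move_left): buffer="bbmu" (len 4), cursors c1@2 c2@2 c3@2, authorship ..1.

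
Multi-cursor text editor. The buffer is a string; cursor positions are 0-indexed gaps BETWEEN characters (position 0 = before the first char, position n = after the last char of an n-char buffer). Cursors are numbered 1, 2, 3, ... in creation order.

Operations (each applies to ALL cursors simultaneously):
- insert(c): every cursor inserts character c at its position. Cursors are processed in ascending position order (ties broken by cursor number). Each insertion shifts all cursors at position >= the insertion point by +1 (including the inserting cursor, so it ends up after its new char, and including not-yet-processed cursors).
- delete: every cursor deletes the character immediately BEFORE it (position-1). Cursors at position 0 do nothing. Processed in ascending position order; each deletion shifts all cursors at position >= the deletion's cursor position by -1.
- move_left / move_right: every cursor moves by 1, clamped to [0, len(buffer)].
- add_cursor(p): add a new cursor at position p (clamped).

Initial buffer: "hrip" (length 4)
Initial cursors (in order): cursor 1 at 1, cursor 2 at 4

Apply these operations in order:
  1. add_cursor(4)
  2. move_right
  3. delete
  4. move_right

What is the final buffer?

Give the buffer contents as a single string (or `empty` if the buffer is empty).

Answer: h

Derivation:
After op 1 (add_cursor(4)): buffer="hrip" (len 4), cursors c1@1 c2@4 c3@4, authorship ....
After op 2 (move_right): buffer="hrip" (len 4), cursors c1@2 c2@4 c3@4, authorship ....
After op 3 (delete): buffer="h" (len 1), cursors c1@1 c2@1 c3@1, authorship .
After op 4 (move_right): buffer="h" (len 1), cursors c1@1 c2@1 c3@1, authorship .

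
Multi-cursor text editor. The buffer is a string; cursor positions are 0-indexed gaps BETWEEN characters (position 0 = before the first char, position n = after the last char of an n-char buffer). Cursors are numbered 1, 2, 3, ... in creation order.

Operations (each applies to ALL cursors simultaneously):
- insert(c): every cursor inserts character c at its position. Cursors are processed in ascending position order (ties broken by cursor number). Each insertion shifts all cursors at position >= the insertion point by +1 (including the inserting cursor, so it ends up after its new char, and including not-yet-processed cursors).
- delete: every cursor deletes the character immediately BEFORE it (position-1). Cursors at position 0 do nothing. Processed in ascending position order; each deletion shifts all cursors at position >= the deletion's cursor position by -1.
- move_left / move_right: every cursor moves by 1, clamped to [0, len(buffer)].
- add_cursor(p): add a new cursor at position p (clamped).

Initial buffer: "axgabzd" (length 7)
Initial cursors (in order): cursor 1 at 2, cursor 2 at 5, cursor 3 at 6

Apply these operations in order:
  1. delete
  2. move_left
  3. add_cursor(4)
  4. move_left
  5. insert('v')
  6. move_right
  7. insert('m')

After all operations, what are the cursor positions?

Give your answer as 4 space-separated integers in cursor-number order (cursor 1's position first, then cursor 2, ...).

Answer: 3 8 8 12

Derivation:
After op 1 (delete): buffer="agad" (len 4), cursors c1@1 c2@3 c3@3, authorship ....
After op 2 (move_left): buffer="agad" (len 4), cursors c1@0 c2@2 c3@2, authorship ....
After op 3 (add_cursor(4)): buffer="agad" (len 4), cursors c1@0 c2@2 c3@2 c4@4, authorship ....
After op 4 (move_left): buffer="agad" (len 4), cursors c1@0 c2@1 c3@1 c4@3, authorship ....
After op 5 (insert('v')): buffer="vavvgavd" (len 8), cursors c1@1 c2@4 c3@4 c4@7, authorship 1.23..4.
After op 6 (move_right): buffer="vavvgavd" (len 8), cursors c1@2 c2@5 c3@5 c4@8, authorship 1.23..4.
After op 7 (insert('m')): buffer="vamvvgmmavdm" (len 12), cursors c1@3 c2@8 c3@8 c4@12, authorship 1.123.23.4.4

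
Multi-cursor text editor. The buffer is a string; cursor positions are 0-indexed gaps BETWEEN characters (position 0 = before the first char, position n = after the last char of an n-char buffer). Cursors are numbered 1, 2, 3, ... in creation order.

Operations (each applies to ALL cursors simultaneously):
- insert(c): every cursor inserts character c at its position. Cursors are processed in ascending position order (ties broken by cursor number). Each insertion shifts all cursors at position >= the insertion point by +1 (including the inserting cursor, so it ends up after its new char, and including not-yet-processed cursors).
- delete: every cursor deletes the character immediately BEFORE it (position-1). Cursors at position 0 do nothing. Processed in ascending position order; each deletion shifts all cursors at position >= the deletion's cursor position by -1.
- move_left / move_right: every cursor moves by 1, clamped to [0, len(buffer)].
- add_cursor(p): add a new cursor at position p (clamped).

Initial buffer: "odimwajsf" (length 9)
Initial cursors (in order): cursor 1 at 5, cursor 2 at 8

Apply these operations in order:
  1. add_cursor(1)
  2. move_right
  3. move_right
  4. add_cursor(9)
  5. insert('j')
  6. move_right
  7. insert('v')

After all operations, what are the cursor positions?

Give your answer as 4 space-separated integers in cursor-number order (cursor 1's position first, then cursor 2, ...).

After op 1 (add_cursor(1)): buffer="odimwajsf" (len 9), cursors c3@1 c1@5 c2@8, authorship .........
After op 2 (move_right): buffer="odimwajsf" (len 9), cursors c3@2 c1@6 c2@9, authorship .........
After op 3 (move_right): buffer="odimwajsf" (len 9), cursors c3@3 c1@7 c2@9, authorship .........
After op 4 (add_cursor(9)): buffer="odimwajsf" (len 9), cursors c3@3 c1@7 c2@9 c4@9, authorship .........
After op 5 (insert('j')): buffer="odijmwajjsfjj" (len 13), cursors c3@4 c1@9 c2@13 c4@13, authorship ...3....1..24
After op 6 (move_right): buffer="odijmwajjsfjj" (len 13), cursors c3@5 c1@10 c2@13 c4@13, authorship ...3....1..24
After op 7 (insert('v')): buffer="odijmvwajjsvfjjvv" (len 17), cursors c3@6 c1@12 c2@17 c4@17, authorship ...3.3...1.1.2424

Answer: 12 17 6 17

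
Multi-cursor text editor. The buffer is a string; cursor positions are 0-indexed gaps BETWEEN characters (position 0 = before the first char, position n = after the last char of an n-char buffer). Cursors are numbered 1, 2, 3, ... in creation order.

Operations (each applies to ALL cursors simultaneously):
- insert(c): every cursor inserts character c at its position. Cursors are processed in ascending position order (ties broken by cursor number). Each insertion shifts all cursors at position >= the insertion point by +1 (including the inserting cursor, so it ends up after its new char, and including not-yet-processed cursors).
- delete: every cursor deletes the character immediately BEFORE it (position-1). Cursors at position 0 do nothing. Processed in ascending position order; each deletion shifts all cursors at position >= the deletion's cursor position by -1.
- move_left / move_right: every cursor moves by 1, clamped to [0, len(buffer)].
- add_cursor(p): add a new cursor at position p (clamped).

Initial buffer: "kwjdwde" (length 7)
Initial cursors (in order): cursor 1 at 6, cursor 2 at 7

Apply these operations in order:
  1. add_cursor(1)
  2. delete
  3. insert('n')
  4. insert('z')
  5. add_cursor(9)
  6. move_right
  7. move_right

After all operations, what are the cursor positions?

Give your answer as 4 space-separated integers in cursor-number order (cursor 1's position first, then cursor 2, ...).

Answer: 10 10 4 10

Derivation:
After op 1 (add_cursor(1)): buffer="kwjdwde" (len 7), cursors c3@1 c1@6 c2@7, authorship .......
After op 2 (delete): buffer="wjdw" (len 4), cursors c3@0 c1@4 c2@4, authorship ....
After op 3 (insert('n')): buffer="nwjdwnn" (len 7), cursors c3@1 c1@7 c2@7, authorship 3....12
After op 4 (insert('z')): buffer="nzwjdwnnzz" (len 10), cursors c3@2 c1@10 c2@10, authorship 33....1212
After op 5 (add_cursor(9)): buffer="nzwjdwnnzz" (len 10), cursors c3@2 c4@9 c1@10 c2@10, authorship 33....1212
After op 6 (move_right): buffer="nzwjdwnnzz" (len 10), cursors c3@3 c1@10 c2@10 c4@10, authorship 33....1212
After op 7 (move_right): buffer="nzwjdwnnzz" (len 10), cursors c3@4 c1@10 c2@10 c4@10, authorship 33....1212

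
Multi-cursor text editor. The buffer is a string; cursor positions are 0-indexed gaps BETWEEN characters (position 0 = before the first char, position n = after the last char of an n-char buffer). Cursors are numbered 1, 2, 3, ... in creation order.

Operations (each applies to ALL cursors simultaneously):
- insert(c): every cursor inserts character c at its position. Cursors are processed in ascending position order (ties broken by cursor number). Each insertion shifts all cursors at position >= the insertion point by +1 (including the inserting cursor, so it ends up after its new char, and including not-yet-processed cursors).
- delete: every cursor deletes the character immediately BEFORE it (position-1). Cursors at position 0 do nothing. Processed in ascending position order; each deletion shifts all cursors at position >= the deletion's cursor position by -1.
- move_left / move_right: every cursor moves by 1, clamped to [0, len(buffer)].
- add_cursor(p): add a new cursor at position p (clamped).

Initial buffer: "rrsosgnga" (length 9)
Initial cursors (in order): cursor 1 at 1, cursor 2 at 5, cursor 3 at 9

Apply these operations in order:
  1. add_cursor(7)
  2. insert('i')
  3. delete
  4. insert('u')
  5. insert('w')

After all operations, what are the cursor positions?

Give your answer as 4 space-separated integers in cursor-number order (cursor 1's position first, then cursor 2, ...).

After op 1 (add_cursor(7)): buffer="rrsosgnga" (len 9), cursors c1@1 c2@5 c4@7 c3@9, authorship .........
After op 2 (insert('i')): buffer="rirsosignigai" (len 13), cursors c1@2 c2@7 c4@10 c3@13, authorship .1....2..4..3
After op 3 (delete): buffer="rrsosgnga" (len 9), cursors c1@1 c2@5 c4@7 c3@9, authorship .........
After op 4 (insert('u')): buffer="rursosugnugau" (len 13), cursors c1@2 c2@7 c4@10 c3@13, authorship .1....2..4..3
After op 5 (insert('w')): buffer="ruwrsosuwgnuwgauw" (len 17), cursors c1@3 c2@9 c4@13 c3@17, authorship .11....22..44..33

Answer: 3 9 17 13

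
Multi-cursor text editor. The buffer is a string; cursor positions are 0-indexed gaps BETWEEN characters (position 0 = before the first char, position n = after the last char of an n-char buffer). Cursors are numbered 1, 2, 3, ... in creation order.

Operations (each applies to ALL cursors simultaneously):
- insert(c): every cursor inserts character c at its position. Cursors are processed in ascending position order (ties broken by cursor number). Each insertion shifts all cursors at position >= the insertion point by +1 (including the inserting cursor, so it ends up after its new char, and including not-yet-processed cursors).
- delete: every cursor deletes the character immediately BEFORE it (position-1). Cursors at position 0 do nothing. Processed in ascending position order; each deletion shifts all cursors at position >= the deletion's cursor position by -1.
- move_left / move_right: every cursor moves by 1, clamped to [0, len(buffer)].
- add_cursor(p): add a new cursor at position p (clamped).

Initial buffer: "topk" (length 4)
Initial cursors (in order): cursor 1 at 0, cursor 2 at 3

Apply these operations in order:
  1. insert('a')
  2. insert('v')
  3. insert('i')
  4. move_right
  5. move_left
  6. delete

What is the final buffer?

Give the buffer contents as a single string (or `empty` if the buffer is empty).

After op 1 (insert('a')): buffer="atopak" (len 6), cursors c1@1 c2@5, authorship 1...2.
After op 2 (insert('v')): buffer="avtopavk" (len 8), cursors c1@2 c2@7, authorship 11...22.
After op 3 (insert('i')): buffer="avitopavik" (len 10), cursors c1@3 c2@9, authorship 111...222.
After op 4 (move_right): buffer="avitopavik" (len 10), cursors c1@4 c2@10, authorship 111...222.
After op 5 (move_left): buffer="avitopavik" (len 10), cursors c1@3 c2@9, authorship 111...222.
After op 6 (delete): buffer="avtopavk" (len 8), cursors c1@2 c2@7, authorship 11...22.

Answer: avtopavk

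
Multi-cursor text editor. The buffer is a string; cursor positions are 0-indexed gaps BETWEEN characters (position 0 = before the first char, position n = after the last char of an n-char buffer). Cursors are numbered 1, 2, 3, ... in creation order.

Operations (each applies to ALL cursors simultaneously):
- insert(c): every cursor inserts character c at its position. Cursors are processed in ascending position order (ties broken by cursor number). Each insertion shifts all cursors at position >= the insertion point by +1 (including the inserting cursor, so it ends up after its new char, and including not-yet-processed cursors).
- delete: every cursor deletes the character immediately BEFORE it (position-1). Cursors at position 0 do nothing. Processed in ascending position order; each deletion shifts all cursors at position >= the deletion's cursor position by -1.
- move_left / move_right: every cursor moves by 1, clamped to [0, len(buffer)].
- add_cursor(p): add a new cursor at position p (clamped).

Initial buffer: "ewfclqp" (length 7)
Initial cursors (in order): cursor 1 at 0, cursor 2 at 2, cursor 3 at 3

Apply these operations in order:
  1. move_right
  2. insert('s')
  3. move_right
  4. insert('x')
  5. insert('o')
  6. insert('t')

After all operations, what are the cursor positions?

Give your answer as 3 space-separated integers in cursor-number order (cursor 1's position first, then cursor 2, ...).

After op 1 (move_right): buffer="ewfclqp" (len 7), cursors c1@1 c2@3 c3@4, authorship .......
After op 2 (insert('s')): buffer="eswfscslqp" (len 10), cursors c1@2 c2@5 c3@7, authorship .1..2.3...
After op 3 (move_right): buffer="eswfscslqp" (len 10), cursors c1@3 c2@6 c3@8, authorship .1..2.3...
After op 4 (insert('x')): buffer="eswxfscxslxqp" (len 13), cursors c1@4 c2@8 c3@11, authorship .1.1.2.23.3..
After op 5 (insert('o')): buffer="eswxofscxoslxoqp" (len 16), cursors c1@5 c2@10 c3@14, authorship .1.11.2.223.33..
After op 6 (insert('t')): buffer="eswxotfscxotslxotqp" (len 19), cursors c1@6 c2@12 c3@17, authorship .1.111.2.2223.333..

Answer: 6 12 17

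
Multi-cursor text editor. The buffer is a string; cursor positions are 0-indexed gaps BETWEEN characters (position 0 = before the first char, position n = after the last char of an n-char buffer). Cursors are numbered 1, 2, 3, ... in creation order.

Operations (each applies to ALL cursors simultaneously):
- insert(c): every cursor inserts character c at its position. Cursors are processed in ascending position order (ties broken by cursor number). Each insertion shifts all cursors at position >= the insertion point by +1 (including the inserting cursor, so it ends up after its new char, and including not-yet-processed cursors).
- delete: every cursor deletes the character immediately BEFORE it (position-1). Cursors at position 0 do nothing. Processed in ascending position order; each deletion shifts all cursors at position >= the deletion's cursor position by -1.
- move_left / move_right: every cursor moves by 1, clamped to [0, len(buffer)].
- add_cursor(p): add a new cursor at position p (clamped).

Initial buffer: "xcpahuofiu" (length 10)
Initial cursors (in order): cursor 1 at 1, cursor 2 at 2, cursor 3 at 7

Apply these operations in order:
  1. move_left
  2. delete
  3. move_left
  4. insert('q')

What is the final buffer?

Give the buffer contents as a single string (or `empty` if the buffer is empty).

Answer: qqcpaqhofiu

Derivation:
After op 1 (move_left): buffer="xcpahuofiu" (len 10), cursors c1@0 c2@1 c3@6, authorship ..........
After op 2 (delete): buffer="cpahofiu" (len 8), cursors c1@0 c2@0 c3@4, authorship ........
After op 3 (move_left): buffer="cpahofiu" (len 8), cursors c1@0 c2@0 c3@3, authorship ........
After op 4 (insert('q')): buffer="qqcpaqhofiu" (len 11), cursors c1@2 c2@2 c3@6, authorship 12...3.....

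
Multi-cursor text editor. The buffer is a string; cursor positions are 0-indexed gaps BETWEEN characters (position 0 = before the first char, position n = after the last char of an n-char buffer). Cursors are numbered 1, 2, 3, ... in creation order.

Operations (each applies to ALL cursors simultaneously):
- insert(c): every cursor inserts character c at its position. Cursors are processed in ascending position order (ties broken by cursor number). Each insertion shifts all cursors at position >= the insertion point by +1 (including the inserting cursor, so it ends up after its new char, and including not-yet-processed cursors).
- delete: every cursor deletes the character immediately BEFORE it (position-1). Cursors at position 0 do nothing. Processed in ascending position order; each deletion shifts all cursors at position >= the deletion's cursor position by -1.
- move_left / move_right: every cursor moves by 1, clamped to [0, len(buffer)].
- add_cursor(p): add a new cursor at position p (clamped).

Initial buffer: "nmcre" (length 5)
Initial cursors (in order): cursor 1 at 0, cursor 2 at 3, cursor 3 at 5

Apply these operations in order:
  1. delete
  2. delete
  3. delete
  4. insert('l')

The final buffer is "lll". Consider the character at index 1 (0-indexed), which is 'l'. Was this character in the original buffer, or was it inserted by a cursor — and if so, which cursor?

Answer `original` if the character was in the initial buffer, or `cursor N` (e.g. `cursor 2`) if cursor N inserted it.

Answer: cursor 2

Derivation:
After op 1 (delete): buffer="nmr" (len 3), cursors c1@0 c2@2 c3@3, authorship ...
After op 2 (delete): buffer="n" (len 1), cursors c1@0 c2@1 c3@1, authorship .
After op 3 (delete): buffer="" (len 0), cursors c1@0 c2@0 c3@0, authorship 
After op 4 (insert('l')): buffer="lll" (len 3), cursors c1@3 c2@3 c3@3, authorship 123
Authorship (.=original, N=cursor N): 1 2 3
Index 1: author = 2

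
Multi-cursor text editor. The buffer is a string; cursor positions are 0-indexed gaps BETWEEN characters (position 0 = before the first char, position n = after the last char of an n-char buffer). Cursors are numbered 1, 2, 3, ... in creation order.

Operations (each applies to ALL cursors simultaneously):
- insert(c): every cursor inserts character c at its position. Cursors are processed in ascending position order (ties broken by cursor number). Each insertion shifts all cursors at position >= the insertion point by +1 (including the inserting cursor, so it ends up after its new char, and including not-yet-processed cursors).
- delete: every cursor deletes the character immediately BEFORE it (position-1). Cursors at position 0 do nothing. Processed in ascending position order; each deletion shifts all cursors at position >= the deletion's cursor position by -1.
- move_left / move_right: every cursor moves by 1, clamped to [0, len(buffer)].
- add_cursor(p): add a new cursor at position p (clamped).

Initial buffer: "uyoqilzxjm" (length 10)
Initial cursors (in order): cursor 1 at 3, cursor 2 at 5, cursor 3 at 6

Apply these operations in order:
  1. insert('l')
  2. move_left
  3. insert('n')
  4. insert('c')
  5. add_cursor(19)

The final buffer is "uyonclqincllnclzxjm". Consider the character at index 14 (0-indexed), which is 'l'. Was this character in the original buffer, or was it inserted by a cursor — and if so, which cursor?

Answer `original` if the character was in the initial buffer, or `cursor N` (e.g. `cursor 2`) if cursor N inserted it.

After op 1 (insert('l')): buffer="uyolqilllzxjm" (len 13), cursors c1@4 c2@7 c3@9, authorship ...1..2.3....
After op 2 (move_left): buffer="uyolqilllzxjm" (len 13), cursors c1@3 c2@6 c3@8, authorship ...1..2.3....
After op 3 (insert('n')): buffer="uyonlqinllnlzxjm" (len 16), cursors c1@4 c2@8 c3@11, authorship ...11..22.33....
After op 4 (insert('c')): buffer="uyonclqincllnclzxjm" (len 19), cursors c1@5 c2@10 c3@14, authorship ...111..222.333....
After op 5 (add_cursor(19)): buffer="uyonclqincllnclzxjm" (len 19), cursors c1@5 c2@10 c3@14 c4@19, authorship ...111..222.333....
Authorship (.=original, N=cursor N): . . . 1 1 1 . . 2 2 2 . 3 3 3 . . . .
Index 14: author = 3

Answer: cursor 3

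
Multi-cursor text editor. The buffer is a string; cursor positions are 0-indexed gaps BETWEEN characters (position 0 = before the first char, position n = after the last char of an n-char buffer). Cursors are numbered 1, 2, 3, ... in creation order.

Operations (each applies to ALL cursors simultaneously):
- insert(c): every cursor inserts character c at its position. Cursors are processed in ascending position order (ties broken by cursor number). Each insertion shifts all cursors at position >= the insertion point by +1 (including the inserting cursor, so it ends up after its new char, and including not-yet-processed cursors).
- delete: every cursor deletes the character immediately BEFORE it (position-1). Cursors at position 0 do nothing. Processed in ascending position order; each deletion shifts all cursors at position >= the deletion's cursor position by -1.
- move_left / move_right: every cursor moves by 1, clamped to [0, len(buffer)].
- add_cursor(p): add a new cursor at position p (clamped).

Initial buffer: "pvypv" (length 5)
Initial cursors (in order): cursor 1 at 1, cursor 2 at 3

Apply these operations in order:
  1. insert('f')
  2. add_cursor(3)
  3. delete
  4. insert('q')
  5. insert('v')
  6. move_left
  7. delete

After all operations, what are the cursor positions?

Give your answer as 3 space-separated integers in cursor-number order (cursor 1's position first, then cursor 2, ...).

Answer: 2 4 2

Derivation:
After op 1 (insert('f')): buffer="pfvyfpv" (len 7), cursors c1@2 c2@5, authorship .1..2..
After op 2 (add_cursor(3)): buffer="pfvyfpv" (len 7), cursors c1@2 c3@3 c2@5, authorship .1..2..
After op 3 (delete): buffer="pypv" (len 4), cursors c1@1 c3@1 c2@2, authorship ....
After op 4 (insert('q')): buffer="pqqyqpv" (len 7), cursors c1@3 c3@3 c2@5, authorship .13.2..
After op 5 (insert('v')): buffer="pqqvvyqvpv" (len 10), cursors c1@5 c3@5 c2@8, authorship .1313.22..
After op 6 (move_left): buffer="pqqvvyqvpv" (len 10), cursors c1@4 c3@4 c2@7, authorship .1313.22..
After op 7 (delete): buffer="pqvyvpv" (len 7), cursors c1@2 c3@2 c2@4, authorship .13.2..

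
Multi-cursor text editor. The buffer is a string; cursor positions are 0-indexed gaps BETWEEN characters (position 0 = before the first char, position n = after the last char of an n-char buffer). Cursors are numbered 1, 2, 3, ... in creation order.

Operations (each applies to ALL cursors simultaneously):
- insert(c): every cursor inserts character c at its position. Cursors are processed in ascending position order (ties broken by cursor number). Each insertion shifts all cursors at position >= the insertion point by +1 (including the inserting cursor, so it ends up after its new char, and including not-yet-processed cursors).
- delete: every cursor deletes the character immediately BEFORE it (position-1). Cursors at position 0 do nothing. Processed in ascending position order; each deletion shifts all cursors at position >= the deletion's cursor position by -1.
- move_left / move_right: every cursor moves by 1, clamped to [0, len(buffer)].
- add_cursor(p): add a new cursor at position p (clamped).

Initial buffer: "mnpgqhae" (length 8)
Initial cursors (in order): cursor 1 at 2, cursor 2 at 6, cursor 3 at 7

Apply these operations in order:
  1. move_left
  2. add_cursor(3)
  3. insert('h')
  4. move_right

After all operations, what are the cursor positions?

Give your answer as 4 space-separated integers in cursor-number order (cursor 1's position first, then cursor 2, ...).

Answer: 3 9 11 6

Derivation:
After op 1 (move_left): buffer="mnpgqhae" (len 8), cursors c1@1 c2@5 c3@6, authorship ........
After op 2 (add_cursor(3)): buffer="mnpgqhae" (len 8), cursors c1@1 c4@3 c2@5 c3@6, authorship ........
After op 3 (insert('h')): buffer="mhnphgqhhhae" (len 12), cursors c1@2 c4@5 c2@8 c3@10, authorship .1..4..2.3..
After op 4 (move_right): buffer="mhnphgqhhhae" (len 12), cursors c1@3 c4@6 c2@9 c3@11, authorship .1..4..2.3..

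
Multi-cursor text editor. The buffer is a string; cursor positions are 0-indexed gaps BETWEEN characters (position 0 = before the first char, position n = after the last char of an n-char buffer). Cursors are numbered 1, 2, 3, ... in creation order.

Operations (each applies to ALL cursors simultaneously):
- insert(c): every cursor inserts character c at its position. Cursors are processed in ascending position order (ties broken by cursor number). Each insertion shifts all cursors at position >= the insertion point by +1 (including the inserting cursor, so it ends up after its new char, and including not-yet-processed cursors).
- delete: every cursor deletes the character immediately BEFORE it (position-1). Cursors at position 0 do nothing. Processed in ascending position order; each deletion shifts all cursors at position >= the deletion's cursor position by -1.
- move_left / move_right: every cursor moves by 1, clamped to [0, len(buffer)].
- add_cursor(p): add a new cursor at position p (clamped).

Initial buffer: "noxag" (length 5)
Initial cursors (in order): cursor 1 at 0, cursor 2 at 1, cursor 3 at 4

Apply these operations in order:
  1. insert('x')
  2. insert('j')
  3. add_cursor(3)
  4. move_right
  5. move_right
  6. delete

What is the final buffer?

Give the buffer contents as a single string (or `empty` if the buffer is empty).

Answer: xjnoaxj

Derivation:
After op 1 (insert('x')): buffer="xnxoxaxg" (len 8), cursors c1@1 c2@3 c3@7, authorship 1.2...3.
After op 2 (insert('j')): buffer="xjnxjoxaxjg" (len 11), cursors c1@2 c2@5 c3@10, authorship 11.22...33.
After op 3 (add_cursor(3)): buffer="xjnxjoxaxjg" (len 11), cursors c1@2 c4@3 c2@5 c3@10, authorship 11.22...33.
After op 4 (move_right): buffer="xjnxjoxaxjg" (len 11), cursors c1@3 c4@4 c2@6 c3@11, authorship 11.22...33.
After op 5 (move_right): buffer="xjnxjoxaxjg" (len 11), cursors c1@4 c4@5 c2@7 c3@11, authorship 11.22...33.
After op 6 (delete): buffer="xjnoaxj" (len 7), cursors c1@3 c4@3 c2@4 c3@7, authorship 11...33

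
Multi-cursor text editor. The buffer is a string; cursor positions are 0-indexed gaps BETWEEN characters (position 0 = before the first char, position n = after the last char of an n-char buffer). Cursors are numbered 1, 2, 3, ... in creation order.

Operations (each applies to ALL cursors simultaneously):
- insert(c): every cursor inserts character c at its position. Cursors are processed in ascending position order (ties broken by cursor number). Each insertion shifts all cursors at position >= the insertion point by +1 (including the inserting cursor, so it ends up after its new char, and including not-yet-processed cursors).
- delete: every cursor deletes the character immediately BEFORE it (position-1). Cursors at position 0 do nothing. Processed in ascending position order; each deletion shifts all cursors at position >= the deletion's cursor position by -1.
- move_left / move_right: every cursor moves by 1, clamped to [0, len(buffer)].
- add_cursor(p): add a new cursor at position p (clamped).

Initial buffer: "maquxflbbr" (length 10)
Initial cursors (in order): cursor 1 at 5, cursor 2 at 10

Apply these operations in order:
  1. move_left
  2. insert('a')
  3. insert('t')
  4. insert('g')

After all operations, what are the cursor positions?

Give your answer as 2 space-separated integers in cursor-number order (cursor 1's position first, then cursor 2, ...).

After op 1 (move_left): buffer="maquxflbbr" (len 10), cursors c1@4 c2@9, authorship ..........
After op 2 (insert('a')): buffer="maquaxflbbar" (len 12), cursors c1@5 c2@11, authorship ....1.....2.
After op 3 (insert('t')): buffer="maquatxflbbatr" (len 14), cursors c1@6 c2@13, authorship ....11.....22.
After op 4 (insert('g')): buffer="maquatgxflbbatgr" (len 16), cursors c1@7 c2@15, authorship ....111.....222.

Answer: 7 15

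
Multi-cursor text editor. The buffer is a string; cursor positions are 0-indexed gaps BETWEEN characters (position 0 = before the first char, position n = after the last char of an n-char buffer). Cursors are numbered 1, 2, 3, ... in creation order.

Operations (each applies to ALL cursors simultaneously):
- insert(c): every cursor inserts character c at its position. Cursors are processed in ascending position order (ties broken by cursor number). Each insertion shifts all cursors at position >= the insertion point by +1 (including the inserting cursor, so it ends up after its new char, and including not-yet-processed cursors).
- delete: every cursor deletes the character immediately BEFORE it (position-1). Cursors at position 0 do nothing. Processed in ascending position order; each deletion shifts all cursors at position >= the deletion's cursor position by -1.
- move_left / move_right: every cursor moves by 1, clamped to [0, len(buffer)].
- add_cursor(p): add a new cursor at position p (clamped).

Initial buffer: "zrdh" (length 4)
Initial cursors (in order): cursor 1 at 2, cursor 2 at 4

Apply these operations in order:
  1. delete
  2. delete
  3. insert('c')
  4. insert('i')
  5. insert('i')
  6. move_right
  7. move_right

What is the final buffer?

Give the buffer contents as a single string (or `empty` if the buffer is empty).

Answer: cciiii

Derivation:
After op 1 (delete): buffer="zd" (len 2), cursors c1@1 c2@2, authorship ..
After op 2 (delete): buffer="" (len 0), cursors c1@0 c2@0, authorship 
After op 3 (insert('c')): buffer="cc" (len 2), cursors c1@2 c2@2, authorship 12
After op 4 (insert('i')): buffer="ccii" (len 4), cursors c1@4 c2@4, authorship 1212
After op 5 (insert('i')): buffer="cciiii" (len 6), cursors c1@6 c2@6, authorship 121212
After op 6 (move_right): buffer="cciiii" (len 6), cursors c1@6 c2@6, authorship 121212
After op 7 (move_right): buffer="cciiii" (len 6), cursors c1@6 c2@6, authorship 121212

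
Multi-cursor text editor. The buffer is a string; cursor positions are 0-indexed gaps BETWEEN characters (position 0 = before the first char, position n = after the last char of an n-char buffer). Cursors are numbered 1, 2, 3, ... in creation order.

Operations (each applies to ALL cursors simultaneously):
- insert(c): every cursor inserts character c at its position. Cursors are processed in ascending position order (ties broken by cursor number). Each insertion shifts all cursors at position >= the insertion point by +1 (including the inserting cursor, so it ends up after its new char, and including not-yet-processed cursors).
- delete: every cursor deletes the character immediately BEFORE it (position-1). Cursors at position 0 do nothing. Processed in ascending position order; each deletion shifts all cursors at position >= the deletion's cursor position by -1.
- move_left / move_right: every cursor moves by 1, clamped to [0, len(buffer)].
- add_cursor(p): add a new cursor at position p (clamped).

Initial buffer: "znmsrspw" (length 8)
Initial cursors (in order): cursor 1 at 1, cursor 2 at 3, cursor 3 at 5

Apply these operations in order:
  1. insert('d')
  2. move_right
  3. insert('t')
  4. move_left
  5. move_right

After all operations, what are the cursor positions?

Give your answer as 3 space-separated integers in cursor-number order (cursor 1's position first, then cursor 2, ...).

After op 1 (insert('d')): buffer="zdnmdsrdspw" (len 11), cursors c1@2 c2@5 c3@8, authorship .1..2..3...
After op 2 (move_right): buffer="zdnmdsrdspw" (len 11), cursors c1@3 c2@6 c3@9, authorship .1..2..3...
After op 3 (insert('t')): buffer="zdntmdstrdstpw" (len 14), cursors c1@4 c2@8 c3@12, authorship .1.1.2.2.3.3..
After op 4 (move_left): buffer="zdntmdstrdstpw" (len 14), cursors c1@3 c2@7 c3@11, authorship .1.1.2.2.3.3..
After op 5 (move_right): buffer="zdntmdstrdstpw" (len 14), cursors c1@4 c2@8 c3@12, authorship .1.1.2.2.3.3..

Answer: 4 8 12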